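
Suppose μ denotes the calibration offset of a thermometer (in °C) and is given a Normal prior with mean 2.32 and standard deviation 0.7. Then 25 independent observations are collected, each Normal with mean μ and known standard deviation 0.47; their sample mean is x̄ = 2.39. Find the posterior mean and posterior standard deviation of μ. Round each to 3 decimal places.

Posterior mean ≈ 2.389; posterior SD ≈ 0.093

With known σ, the Normal prior is conjugate. Weight on the data is w = (n/σ²)/(n/σ² + 1/τ₀²) = 113.173/(113.173+2.04082) = 0.98229.
Posterior mean = w·x̄ + (1−w)·μ₀ = 0.98229·2.39 + 0.017713·2.32 = 2.389. Posterior variance = 1/(113.173+2.04082) = 0.00867949, so SD = 0.093.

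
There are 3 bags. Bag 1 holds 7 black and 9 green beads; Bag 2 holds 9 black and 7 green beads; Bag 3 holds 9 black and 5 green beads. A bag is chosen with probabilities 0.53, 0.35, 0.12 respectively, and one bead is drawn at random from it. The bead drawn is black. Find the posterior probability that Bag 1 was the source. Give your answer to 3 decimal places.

Posterior probability ≈ 0.458

P(black|Bag 1) = 0.4375; P(black|Bag 2) = 0.5625; P(black|Bag 3) = 0.6429.
Prior × likelihood for each source: 0.53·0.4375=0.2319, 0.35·0.5625=0.1969, 0.12·0.6429=0.07714. Summing gives P(black) = 0.50589.
P(Bag 1 | black) = 0.2319 / 0.50589 = 0.458.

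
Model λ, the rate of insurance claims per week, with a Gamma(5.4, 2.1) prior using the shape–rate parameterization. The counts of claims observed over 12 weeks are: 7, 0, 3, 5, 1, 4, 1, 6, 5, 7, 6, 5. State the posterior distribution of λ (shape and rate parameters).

Posterior: Gamma(shape=55.4, rate=14.1)

The Poisson likelihood adds the total count to the shape and the number of exposure periods to the rate. Here ∑xᵢ = 50 and n = 12, so shape 5.4→55.4 and rate 2.1→14.1.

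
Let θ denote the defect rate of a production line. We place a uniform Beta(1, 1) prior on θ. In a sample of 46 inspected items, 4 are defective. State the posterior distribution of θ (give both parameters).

Posterior: Beta(5, 43)

Observing 4 successes and 42 failures updates Beta(1, 1) by adding the success and failure counts to the two shape parameters: α = 1+4 = 5, β = 1+42 = 43.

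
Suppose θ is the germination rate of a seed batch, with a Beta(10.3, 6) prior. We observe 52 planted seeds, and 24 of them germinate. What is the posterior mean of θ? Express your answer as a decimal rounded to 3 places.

Posterior mean ≈ 0.502

The binomial likelihood is conjugate to the Beta prior: with 24 successes and 28 failures, the posterior is Beta(10.3+24, 6+28) = Beta(34.3, 34).
E[θ | data] = 34.3/(34.3+34) = 0.502.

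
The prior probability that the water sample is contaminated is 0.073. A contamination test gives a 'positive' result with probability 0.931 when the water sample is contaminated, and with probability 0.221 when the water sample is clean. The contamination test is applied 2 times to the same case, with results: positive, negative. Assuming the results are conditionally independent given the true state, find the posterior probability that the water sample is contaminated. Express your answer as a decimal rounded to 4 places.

Posterior P(H) ≈ 0.0285

Let H be the event that the water sample is contaminated; start with P(H) = 0.073. P('positive'|H) = 0.931, P('positive'|¬H) = 0.221.
Update on result 1 ('positive'): P(H) ← 0.931·0.0730 / (0.931·0.0730 + 0.221·0.9270) = 0.067963/0.27283 = 0.2491.
Update on result 2 ('negative'): P(H) ← 0.069·0.2491 / (0.069·0.2491 + 0.779·0.7509) = 0.017188/0.60214 = 0.0285.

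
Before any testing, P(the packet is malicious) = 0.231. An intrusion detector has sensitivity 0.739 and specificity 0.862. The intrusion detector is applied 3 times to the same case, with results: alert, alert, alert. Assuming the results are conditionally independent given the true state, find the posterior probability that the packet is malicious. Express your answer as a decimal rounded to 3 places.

Posterior P(H) ≈ 0.979

Let H be the event that the packet is malicious; start with P(H) = 0.231. P('alert'|H) = 0.739, P('alert'|¬H) = 0.138.
Update on result 1 ('alert'): P(H) ← 0.739·0.2310 / (0.739·0.2310 + 0.138·0.7690) = 0.17071/0.27683 = 0.6167.
Update on result 2 ('alert'): P(H) ← 0.739·0.6167 / (0.739·0.6167 + 0.138·0.3833) = 0.45571/0.50861 = 0.8960.
Update on result 3 ('alert'): P(H) ← 0.739·0.8960 / (0.739·0.8960 + 0.138·0.1040) = 0.66213/0.67649 = 0.9788.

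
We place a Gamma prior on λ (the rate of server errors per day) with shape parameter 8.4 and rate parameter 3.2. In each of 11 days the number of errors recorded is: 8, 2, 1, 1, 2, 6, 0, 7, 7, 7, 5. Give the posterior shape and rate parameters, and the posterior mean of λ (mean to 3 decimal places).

Posterior: Gamma(shape=54.4, rate=14.2); mean ≈ 3.831

The Poisson likelihood adds the total count to the shape and the number of exposure periods to the rate. Here ∑xᵢ = 46 and n = 11, so shape 8.4→54.4 and rate 3.2→14.2.
Posterior mean = shape/rate = 54.4/14.2 = 3.831.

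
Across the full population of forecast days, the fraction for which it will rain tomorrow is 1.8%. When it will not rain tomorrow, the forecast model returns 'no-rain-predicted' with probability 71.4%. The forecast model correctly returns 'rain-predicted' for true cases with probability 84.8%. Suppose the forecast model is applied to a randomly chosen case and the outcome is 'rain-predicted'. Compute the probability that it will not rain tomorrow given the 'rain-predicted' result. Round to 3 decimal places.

Write H for 'it will rain tomorrow'. Prior odds H:¬H = 0.018/0.982 = 0.018330. For the 'rain-predicted' outcome, the likelihood ratio is 0.848/0.286 = 2.9650.
Posterior odds = 0.018330 × 2.9650 = 0.054349, so P(H|E) = 0.054349/(1+0.054349) = 0.052. Then P(¬H|E) = 1 − 0.052 = 0.948.

P(¬H | E) ≈ 0.948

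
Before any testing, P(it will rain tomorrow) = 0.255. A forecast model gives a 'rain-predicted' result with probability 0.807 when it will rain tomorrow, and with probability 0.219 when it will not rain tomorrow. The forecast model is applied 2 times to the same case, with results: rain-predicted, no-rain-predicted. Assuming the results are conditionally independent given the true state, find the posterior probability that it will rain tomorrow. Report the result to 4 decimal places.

Posterior P(H) ≈ 0.2376

Let H be the event that it will rain tomorrow; start with P(H) = 0.255. P('rain-predicted'|H) = 0.807, P('rain-predicted'|¬H) = 0.219.
Update on result 1 ('rain-predicted'): P(H) ← 0.807·0.2550 / (0.807·0.2550 + 0.219·0.7450) = 0.20579/0.36894 = 0.5578.
Update on result 2 ('no-rain-predicted'): P(H) ← 0.193·0.5578 / (0.193·0.5578 + 0.781·0.4422) = 0.10765/0.45303 = 0.2376.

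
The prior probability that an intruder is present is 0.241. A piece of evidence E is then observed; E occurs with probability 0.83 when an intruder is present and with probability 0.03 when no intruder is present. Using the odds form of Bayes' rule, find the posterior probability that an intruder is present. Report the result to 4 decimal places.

Posterior probability ≈ 0.8978

Prior odds = 0.241/(1−0.241) = 0.31752.
Likelihood ratio for E = 0.83/0.03 = 27.667.
Posterior odds = prior odds × LR = 8.7848.
Posterior probability = odds/(1+odds) = 8.7848/9.7848 = 0.8978.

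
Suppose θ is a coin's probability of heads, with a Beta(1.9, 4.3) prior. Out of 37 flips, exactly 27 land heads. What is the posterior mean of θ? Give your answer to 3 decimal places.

Posterior mean ≈ 0.669

Observing 27 successes and 10 failures updates Beta(1.9, 4.3) by adding the success and failure counts to the two shape parameters: α = 1.9+27 = 28.9, β = 4.3+10 = 14.3.
E[θ | data] = 28.9/(28.9+14.3) = 0.669.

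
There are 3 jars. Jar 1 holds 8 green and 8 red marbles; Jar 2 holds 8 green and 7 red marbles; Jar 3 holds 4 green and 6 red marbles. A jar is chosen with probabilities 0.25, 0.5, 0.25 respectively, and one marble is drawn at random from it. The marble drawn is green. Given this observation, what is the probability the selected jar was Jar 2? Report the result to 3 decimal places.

Tabulate prior·likelihood by source: [1] prior 0.25, lik 0.5, product 0.1250; [2] prior 0.5, lik 0.5333, product 0.2667; [3] prior 0.25, lik 0.4, product 0.1000.
Normalizing constant = 0.49167; the posterior for Jar 2 is its product over the sum, 0.2667/0.49167 = 0.542.

Posterior probability ≈ 0.542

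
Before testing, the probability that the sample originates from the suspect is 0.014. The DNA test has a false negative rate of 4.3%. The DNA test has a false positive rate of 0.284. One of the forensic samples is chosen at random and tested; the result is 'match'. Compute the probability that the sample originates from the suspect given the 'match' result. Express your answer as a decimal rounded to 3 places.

P(H | E) ≈ 0.046

Let H be the event that the sample originates from the suspect. P(H) = 0.014, so P(¬H) = 0.986. With E the 'match' result, P(E|H) = 0.957 and P(E|¬H) = 0.284.
P(E) = 0.957·0.014 + 0.284·0.986 = 0.013398 + 0.28002 = 0.29342.
By Bayes' theorem, P(H|E) = 0.013398 / 0.29342 = 0.046.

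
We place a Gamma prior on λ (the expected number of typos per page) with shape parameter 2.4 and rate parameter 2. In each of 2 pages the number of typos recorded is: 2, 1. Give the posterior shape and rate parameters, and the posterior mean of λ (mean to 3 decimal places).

The Poisson likelihood adds the total count to the shape and the number of exposure periods to the rate. Here ∑xᵢ = 3 and n = 2, so shape 2.4→5.4 and rate 2→4.
Posterior mean = shape/rate = 5.4/4 = 1.350.

Posterior: Gamma(shape=5.4, rate=4); mean ≈ 1.350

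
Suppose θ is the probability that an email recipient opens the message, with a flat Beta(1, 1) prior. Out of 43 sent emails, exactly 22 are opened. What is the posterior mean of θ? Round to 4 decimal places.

Posterior mean ≈ 0.5111

The binomial likelihood is conjugate to the Beta prior: with 22 successes and 21 failures, the posterior is Beta(1+22, 1+21) = Beta(23, 22).
E[θ | data] = 23/(23+22) = 0.5111.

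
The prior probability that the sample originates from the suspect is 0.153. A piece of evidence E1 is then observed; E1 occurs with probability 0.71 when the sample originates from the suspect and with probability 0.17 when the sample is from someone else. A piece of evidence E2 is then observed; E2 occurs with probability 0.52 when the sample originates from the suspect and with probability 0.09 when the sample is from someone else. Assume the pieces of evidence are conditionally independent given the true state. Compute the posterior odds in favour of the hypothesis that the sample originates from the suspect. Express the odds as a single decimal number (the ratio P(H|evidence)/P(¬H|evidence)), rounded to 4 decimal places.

Prior odds = 0.153/(1−0.153) = 0.18064. In log-odds, ln(0.18064) = -1.7113.
Add log likelihood ratios: ln(4.1765) + ln(5.7778) = 3.1835.
Posterior log-odds = 1.4722, so posterior odds = exp(1.4722) = 4.3589.

Posterior odds ≈ 4.3589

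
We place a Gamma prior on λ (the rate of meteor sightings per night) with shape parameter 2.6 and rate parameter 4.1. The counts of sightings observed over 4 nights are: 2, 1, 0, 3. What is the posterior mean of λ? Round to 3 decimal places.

The Poisson likelihood adds the total count to the shape and the number of exposure periods to the rate. Here ∑xᵢ = 6 and n = 4, so shape 2.6→8.6 and rate 4.1→8.1.
Posterior mean = shape/rate = 8.6/8.1 = 1.062.

Posterior mean ≈ 1.062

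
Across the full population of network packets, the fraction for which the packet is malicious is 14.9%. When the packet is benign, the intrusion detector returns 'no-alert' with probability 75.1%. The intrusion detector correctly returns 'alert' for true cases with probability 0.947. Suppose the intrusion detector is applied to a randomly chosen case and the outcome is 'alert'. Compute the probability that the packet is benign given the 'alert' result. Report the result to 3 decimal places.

P(¬H | E) ≈ 0.600

Write H for 'the packet is malicious'. Prior odds H:¬H = 0.149/0.851 = 0.17509. For the 'alert' outcome, the likelihood ratio is 0.947/0.249 = 3.8032.
Posterior odds = 0.17509 × 3.8032 = 0.66590, so P(H|E) = 0.66590/(1+0.66590) = 0.400. Then P(¬H|E) = 1 − 0.400 = 0.600.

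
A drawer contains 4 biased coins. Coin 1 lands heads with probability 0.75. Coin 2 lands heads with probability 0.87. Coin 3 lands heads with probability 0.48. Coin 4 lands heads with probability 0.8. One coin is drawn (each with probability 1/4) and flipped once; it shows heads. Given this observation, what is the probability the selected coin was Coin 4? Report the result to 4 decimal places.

Posterior probability ≈ 0.2759

P(heads|C1) = 0.75; P(heads|C2) = 0.87; P(heads|C3) = 0.48; P(heads|C4) = 0.8.
Prior × likelihood for each source: 0.25·0.75=0.1875, 0.25·0.87=0.2175, 0.25·0.48=0.1200, 0.25·0.8=0.2000. Summing gives P(heads) = 0.72500.
P(Coin 4 | heads) = 0.2000 / 0.72500 = 0.2759.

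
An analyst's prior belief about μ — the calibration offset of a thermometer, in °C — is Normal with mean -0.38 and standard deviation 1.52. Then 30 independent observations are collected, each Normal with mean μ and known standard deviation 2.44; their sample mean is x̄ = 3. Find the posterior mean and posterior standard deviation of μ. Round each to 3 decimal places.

With known σ, the Normal prior is conjugate. Weight on the data is w = (n/σ²)/(n/σ² + 1/τ₀²) = 5.03897/(5.03897+0.432825) = 0.92090.
Posterior mean = w·x̄ + (1−w)·μ₀ = 0.92090·3 + 0.079101·-0.38 = 2.733. Posterior variance = 1/(5.03897+0.432825) = 0.182755, so SD = 0.427.

Posterior mean ≈ 2.733; posterior SD ≈ 0.427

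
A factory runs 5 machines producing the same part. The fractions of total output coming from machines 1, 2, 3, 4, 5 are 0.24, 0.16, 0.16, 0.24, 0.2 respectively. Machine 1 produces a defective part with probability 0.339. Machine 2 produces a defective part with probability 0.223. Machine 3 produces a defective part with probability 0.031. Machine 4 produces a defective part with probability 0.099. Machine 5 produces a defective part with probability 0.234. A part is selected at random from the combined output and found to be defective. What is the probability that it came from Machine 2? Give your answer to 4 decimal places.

Tabulate prior·likelihood by source: [1] prior 0.24, lik 0.339, product 0.08136; [2] prior 0.16, lik 0.223, product 0.03568; [3] prior 0.16, lik 0.031, product 0.004960; [4] prior 0.24, lik 0.099, product 0.02376; [5] prior 0.2, lik 0.234, product 0.04680.
Normalizing constant = 0.19256; the posterior for Machine 2 is its product over the sum, 0.03568/0.19256 = 0.1853.

Posterior probability ≈ 0.1853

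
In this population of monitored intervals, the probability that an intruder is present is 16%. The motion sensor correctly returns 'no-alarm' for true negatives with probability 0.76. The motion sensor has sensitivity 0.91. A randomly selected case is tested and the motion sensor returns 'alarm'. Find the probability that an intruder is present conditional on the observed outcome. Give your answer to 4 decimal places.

P(H | E) ≈ 0.4194

Write H for 'an intruder is present'. Prior odds H:¬H = 0.16/0.84 = 0.19048. For the 'alarm' outcome, the likelihood ratio is 0.91/0.24 = 3.7917.
Posterior odds = 0.19048 × 3.7917 = 0.72222, so P(H|E) = 0.72222/(1+0.72222) = 0.4194.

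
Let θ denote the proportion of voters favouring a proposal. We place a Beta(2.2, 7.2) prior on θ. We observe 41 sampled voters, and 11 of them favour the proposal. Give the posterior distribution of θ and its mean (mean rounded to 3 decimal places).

Posterior: Beta(13.2, 37.2); mean ≈ 0.262

Observing 11 successes and 30 failures updates Beta(2.2, 7.2) by adding the success and failure counts to the two shape parameters: α = 2.2+11 = 13.2, β = 7.2+30 = 37.2.
Posterior mean = α/(α+β) = 13.2/50.4 = 0.262.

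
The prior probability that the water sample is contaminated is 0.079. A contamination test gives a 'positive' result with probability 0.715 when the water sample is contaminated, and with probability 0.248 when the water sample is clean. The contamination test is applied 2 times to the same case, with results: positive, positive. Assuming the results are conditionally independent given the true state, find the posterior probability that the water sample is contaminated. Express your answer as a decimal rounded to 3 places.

With H the event that the water sample is contaminated, the joint likelihood of the observed sequence is P(data|H) = 0.715·0.715 = 0.51122 and P(data|¬H) = 0.248·0.248 = 0.061504.
Bayes: P(H|data) = 0.079·0.51122 / (0.079·0.51122 + 0.921·0.061504) = 0.040387/0.097032 = 0.4162.

Posterior P(H) ≈ 0.416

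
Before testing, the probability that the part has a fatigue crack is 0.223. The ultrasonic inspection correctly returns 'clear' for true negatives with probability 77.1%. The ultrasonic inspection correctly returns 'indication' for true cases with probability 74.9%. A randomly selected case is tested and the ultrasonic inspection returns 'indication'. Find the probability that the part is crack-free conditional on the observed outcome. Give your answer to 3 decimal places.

P(¬H | E) ≈ 0.516

Let H be the event that the part has a fatigue crack. P(H) = 0.223, so P(¬H) = 0.777. With E the 'indication' result, P(E|H) = 0.749 and P(E|¬H) = 0.229.
P(E) = 0.749·0.223 + 0.229·0.777 = 0.16703 + 0.17793 = 0.34496.
By Bayes' theorem, P(H|E) = 0.16703 / 0.34496 = 0.484. Hence P(¬H|E) = 1 − 0.484 = 0.516.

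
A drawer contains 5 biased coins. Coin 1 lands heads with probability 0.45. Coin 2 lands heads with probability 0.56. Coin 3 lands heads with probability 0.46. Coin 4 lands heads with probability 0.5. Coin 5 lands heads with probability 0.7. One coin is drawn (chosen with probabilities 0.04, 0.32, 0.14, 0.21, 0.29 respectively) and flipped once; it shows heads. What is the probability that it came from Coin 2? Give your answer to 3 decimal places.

Posterior probability ≈ 0.315

Tabulate prior·likelihood by source: [1] prior 0.04, lik 0.45, product 0.01800; [2] prior 0.32, lik 0.56, product 0.1792; [3] prior 0.14, lik 0.46, product 0.06440; [4] prior 0.21, lik 0.5, product 0.1050; [5] prior 0.29, lik 0.7, product 0.2030.
Normalizing constant = 0.56960; the posterior for Coin 2 is its product over the sum, 0.1792/0.56960 = 0.315.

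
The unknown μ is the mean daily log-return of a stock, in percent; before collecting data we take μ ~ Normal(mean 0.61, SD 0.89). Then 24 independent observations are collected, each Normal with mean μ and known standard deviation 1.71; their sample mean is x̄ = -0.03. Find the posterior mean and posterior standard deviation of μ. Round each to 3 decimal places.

Posterior mean ≈ 0.055; posterior SD ≈ 0.325

With known σ, the Normal prior is conjugate. Weight on the data is w = (n/σ²)/(n/σ² + 1/τ₀²) = 8.20765/(8.20765+1.26247) = 0.86669.
Posterior mean = w·x̄ + (1−w)·μ₀ = 0.86669·-0.03 + 0.13331·0.61 = 0.055. Posterior variance = 1/(8.20765+1.26247) = 0.105595, so SD = 0.325.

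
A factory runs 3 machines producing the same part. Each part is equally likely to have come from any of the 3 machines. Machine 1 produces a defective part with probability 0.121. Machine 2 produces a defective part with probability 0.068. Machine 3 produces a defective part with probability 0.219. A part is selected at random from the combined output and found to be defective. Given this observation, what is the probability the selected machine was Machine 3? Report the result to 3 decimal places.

Posterior probability ≈ 0.537

Tabulate prior·likelihood by source: [1] prior 0.333333, lik 0.121, product 0.04033; [2] prior 0.333333, lik 0.068, product 0.02267; [3] prior 0.333333, lik 0.219, product 0.07300.
Normalizing constant = 0.13600; the posterior for Machine 3 is its product over the sum, 0.07300/0.13600 = 0.537.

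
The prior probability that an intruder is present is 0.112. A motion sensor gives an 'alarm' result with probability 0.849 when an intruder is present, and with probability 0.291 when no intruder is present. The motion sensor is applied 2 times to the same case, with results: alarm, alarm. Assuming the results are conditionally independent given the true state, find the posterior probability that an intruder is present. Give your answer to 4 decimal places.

Posterior P(H) ≈ 0.5177

With H the event that an intruder is present, the joint likelihood of the observed sequence is P(data|H) = 0.849·0.849 = 0.72080 and P(data|¬H) = 0.291·0.291 = 0.084681.
Bayes: P(H|data) = 0.112·0.72080 / (0.112·0.72080 + 0.888·0.084681) = 0.080730/0.15593 = 0.5177.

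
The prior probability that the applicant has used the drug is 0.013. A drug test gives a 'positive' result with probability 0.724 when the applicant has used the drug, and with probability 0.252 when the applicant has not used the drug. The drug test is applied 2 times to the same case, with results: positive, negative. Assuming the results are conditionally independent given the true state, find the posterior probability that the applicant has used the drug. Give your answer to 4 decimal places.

Let H be the event that the applicant has used the drug; start with P(H) = 0.013. P('positive'|H) = 0.724, P('positive'|¬H) = 0.252.
Update on result 1 ('positive'): P(H) ← 0.724·0.0130 / (0.724·0.0130 + 0.252·0.9870) = 0.0094120/0.25814 = 0.0365.
Update on result 2 ('negative'): P(H) ← 0.276·0.0365 / (0.276·0.0365 + 0.748·0.9635) = 0.010063/0.73079 = 0.0138.

Posterior P(H) ≈ 0.0138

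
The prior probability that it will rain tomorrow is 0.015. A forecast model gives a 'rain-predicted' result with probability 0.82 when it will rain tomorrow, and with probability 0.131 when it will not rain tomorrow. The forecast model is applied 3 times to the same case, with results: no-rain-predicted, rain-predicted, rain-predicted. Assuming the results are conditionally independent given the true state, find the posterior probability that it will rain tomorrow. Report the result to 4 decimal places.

With H the event that it will rain tomorrow, the joint likelihood of the observed sequence is P(data|H) = 0.18·0.82·0.82 = 0.12103 and P(data|¬H) = 0.869·0.131·0.131 = 0.014913.
Bayes: P(H|data) = 0.015·0.12103 / (0.015·0.12103 + 0.985·0.014913) = 0.0018155/0.016505 = 0.1100.

Posterior P(H) ≈ 0.1100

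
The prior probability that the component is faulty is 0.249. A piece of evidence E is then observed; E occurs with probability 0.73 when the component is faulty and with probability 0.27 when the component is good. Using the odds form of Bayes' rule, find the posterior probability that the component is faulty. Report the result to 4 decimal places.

Prior odds = 0.249/(1−0.249) = 0.33156.
Likelihood ratio for E = 0.73/0.27 = 2.7037.
Posterior odds = prior odds × LR = 0.89643.
Posterior probability = odds/(1+odds) = 0.89643/1.8964 = 0.4727.

Posterior probability ≈ 0.4727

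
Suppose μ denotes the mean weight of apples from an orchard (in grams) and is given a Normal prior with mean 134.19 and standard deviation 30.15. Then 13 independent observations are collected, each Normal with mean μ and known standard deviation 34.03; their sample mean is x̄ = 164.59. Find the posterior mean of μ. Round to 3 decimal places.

Posterior mean ≈ 161.877

Prior precision 1/τ₀² = 1/30.15² = 0.00110008; data precision n/σ² = 13/34.03² = 0.0112259.
Posterior precision = 0.00110008 + 0.0112259 = 0.0123259.
Posterior mean = (0.00110008·134.19 + 0.0112259·164.59) / 0.0123259 = 161.877.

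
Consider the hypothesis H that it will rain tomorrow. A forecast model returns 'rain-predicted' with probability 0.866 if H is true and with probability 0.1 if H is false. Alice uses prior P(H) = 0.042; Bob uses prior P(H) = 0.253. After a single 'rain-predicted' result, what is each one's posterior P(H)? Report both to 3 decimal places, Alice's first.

The likelihood ratio for a 'rain-predicted' result is 0.866/0.1 = 8.6600.
Alice: prior odds 0.042/0.958 = 0.043841; posterior odds 0.37967; posterior probability 0.275.
Bob: prior odds 0.253/0.747 = 0.33869; posterior odds 2.9330; posterior probability 0.746.

Alice: 0.275; Bob: 0.746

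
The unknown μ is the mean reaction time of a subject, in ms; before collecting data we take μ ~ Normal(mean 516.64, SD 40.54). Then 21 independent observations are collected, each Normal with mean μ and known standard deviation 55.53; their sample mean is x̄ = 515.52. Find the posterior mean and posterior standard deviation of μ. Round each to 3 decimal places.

Posterior mean ≈ 515.612; posterior SD ≈ 11.610

With known σ, the Normal prior is conjugate. Weight on the data is w = (n/σ²)/(n/σ² + 1/τ₀²) = 0.00681026/(0.00681026+0.00060846) = 0.91798.
Posterior mean = w·x̄ + (1−w)·μ₀ = 0.91798·515.52 + 0.082017·516.64 = 515.612. Posterior variance = 1/(0.00681026+0.00060846) = 134.794, so SD = 11.610.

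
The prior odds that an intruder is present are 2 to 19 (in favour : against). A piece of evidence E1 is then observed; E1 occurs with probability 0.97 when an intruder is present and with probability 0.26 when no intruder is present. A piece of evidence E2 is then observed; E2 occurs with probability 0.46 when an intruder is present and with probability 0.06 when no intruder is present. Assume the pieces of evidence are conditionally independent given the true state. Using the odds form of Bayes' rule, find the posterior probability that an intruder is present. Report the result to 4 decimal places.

Posterior probability ≈ 0.7507

Prior odds = 2/19 = 0.10526.
Likelihood ratio for E1 = 0.97/0.26 = 3.7308.
Likelihood ratio for E2 = 0.46/0.06 = 7.6667.
Posterior odds = prior odds × LR₁ × LR₂ = 3.0108.
Posterior probability = odds/(1+odds) = 3.0108/4.0108 = 0.7507.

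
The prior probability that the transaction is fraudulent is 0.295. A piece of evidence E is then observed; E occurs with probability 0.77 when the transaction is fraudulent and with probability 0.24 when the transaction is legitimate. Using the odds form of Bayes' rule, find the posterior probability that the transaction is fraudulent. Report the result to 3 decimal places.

Posterior probability ≈ 0.573

Prior odds = 0.295/(1−0.295) = 0.41844.
Likelihood ratio for E = 0.77/0.24 = 3.2083.
Posterior odds = prior odds × LR = 1.3425.
Posterior probability = odds/(1+odds) = 1.3425/2.3425 = 0.573.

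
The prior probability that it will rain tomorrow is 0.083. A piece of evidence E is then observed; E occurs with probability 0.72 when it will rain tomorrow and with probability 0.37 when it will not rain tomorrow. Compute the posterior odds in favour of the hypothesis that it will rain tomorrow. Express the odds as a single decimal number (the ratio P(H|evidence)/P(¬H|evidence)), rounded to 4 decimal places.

Prior odds = 0.083/(1−0.083) = 0.090513.
Likelihood ratio for E = 0.72/0.37 = 1.9459.
Posterior odds = prior odds × LR = 0.17613.

Posterior odds ≈ 0.1761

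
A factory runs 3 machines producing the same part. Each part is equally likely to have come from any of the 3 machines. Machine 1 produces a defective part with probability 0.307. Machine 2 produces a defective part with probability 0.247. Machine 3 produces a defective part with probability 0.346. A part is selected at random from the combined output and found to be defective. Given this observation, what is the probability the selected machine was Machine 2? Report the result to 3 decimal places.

Posterior probability ≈ 0.274

Tabulate prior·likelihood by source: [1] prior 0.333333, lik 0.307, product 0.1023; [2] prior 0.333333, lik 0.247, product 0.08233; [3] prior 0.333333, lik 0.346, product 0.1153.
Normalizing constant = 0.30000; the posterior for Machine 2 is its product over the sum, 0.08233/0.30000 = 0.274.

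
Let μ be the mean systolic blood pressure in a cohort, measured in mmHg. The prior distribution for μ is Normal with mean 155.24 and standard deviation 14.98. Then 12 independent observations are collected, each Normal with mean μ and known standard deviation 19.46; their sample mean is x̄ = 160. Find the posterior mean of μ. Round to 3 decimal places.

With known σ, the Normal prior is conjugate. Weight on the data is w = (n/σ²)/(n/σ² + 1/τ₀²) = 0.0316881/(0.0316881+0.00445632) = 0.87671.
Posterior mean = w·x̄ + (1−w)·μ₀ = 0.87671·160 + 0.12329·155.24 = 159.413.

Posterior mean ≈ 159.413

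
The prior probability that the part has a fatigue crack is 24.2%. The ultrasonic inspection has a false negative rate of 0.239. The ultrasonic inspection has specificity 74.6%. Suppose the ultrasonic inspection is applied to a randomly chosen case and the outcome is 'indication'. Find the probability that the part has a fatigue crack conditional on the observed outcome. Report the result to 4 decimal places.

P(H | E) ≈ 0.4889

Let H be the event that the part has a fatigue crack. P(H) = 0.242, so P(¬H) = 0.758. With E the 'indication' result, P(E|H) = 0.761 and P(E|¬H) = 0.254.
P(E) = 0.761·0.242 + 0.254·0.758 = 0.18416 + 0.19253 = 0.37669.
By Bayes' theorem, P(H|E) = 0.18416 / 0.37669 = 0.4889.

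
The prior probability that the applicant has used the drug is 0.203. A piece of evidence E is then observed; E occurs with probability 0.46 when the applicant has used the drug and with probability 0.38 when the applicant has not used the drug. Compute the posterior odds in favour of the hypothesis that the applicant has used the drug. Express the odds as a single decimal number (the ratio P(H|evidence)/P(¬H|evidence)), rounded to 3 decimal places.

Prior odds = 0.203/(1−0.203) = 0.25471. In log-odds, ln(0.25471) = -1.3676.
Add log likelihood ratio: ln(1.2105) = 0.19106.
Posterior log-odds = -1.1766, so posterior odds = exp(-1.1766) = 0.30833.

Posterior odds ≈ 0.308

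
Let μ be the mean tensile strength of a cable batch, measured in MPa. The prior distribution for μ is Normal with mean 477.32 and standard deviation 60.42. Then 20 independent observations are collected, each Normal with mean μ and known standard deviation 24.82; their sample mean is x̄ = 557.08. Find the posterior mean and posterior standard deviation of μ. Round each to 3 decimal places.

With known σ, the Normal prior is conjugate. Weight on the data is w = (n/σ²)/(n/σ² + 1/τ₀²) = 0.0324658/(0.0324658+0.00027393) = 0.99163.
Posterior mean = w·x̄ + (1−w)·μ₀ = 0.99163·557.08 + 0.0083669·477.32 = 556.413. Posterior variance = 1/(0.0324658+0.00027393) = 30.5439, so SD = 5.527.

Posterior mean ≈ 556.413; posterior SD ≈ 5.527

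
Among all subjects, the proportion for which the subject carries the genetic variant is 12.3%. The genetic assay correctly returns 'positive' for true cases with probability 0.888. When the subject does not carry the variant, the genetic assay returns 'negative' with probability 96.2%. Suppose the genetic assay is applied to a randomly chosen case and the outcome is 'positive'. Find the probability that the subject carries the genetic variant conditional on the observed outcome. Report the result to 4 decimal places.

Let H be the event that the subject carries the genetic variant. P(H) = 0.123, so P(¬H) = 0.877. With E the 'positive' result, P(E|H) = 0.888 and P(E|¬H) = 0.038.
P(E) = 0.888·0.123 + 0.038·0.877 = 0.10922 + 0.033326 = 0.14255.
By Bayes' theorem, P(H|E) = 0.10922 / 0.14255 = 0.7662.

P(H | E) ≈ 0.7662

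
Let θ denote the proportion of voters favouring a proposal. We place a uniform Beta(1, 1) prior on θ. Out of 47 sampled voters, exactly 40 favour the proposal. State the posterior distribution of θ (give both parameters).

Observing 40 successes and 7 failures updates Beta(1, 1) by adding the success and failure counts to the two shape parameters: α = 1+40 = 41, β = 1+7 = 8.

Posterior: Beta(41, 8)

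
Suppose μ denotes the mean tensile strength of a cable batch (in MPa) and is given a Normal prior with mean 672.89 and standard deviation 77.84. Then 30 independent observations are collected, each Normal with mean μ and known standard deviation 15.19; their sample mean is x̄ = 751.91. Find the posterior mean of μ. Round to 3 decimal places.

Prior precision 1/τ₀² = 1/77.84² = 0.00016504; data precision n/σ² = 30/15.19² = 0.130019.
Posterior precision = 0.00016504 + 0.130019 = 0.130184.
Posterior mean = (0.00016504·672.89 + 0.130019·751.91) / 0.130184 = 751.810.

Posterior mean ≈ 751.810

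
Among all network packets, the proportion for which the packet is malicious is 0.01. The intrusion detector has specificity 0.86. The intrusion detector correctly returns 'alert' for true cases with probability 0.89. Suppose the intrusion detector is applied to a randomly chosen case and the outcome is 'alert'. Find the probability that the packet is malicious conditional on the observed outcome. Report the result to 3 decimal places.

Let H be the event that the packet is malicious. P(H) = 0.01, so P(¬H) = 0.99. With E the 'alert' result, P(E|H) = 0.89 and P(E|¬H) = 0.14.
P(E) = 0.89·0.01 + 0.14·0.99 = 0.0089000 + 0.13860 = 0.14750.
By Bayes' theorem, P(H|E) = 0.0089000 / 0.14750 = 0.060.

P(H | E) ≈ 0.060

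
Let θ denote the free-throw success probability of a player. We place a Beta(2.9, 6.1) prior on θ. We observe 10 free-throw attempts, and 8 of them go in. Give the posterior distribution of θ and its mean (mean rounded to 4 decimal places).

The binomial likelihood is conjugate to the Beta prior: with 8 successes and 2 failures, the posterior is Beta(2.9+8, 6.1+2) = Beta(10.9, 8.1).
Posterior mean = α/(α+β) = 10.9/19 = 0.5737.

Posterior: Beta(10.9, 8.1); mean ≈ 0.5737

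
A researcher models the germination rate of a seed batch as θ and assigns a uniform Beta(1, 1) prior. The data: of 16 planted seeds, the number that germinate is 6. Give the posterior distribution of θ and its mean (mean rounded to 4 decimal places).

Posterior: Beta(7, 11); mean ≈ 0.3889

The binomial likelihood is conjugate to the Beta prior: with 6 successes and 10 failures, the posterior is Beta(1+6, 1+10) = Beta(7, 11).
Posterior mean = α/(α+β) = 7/18 = 0.3889.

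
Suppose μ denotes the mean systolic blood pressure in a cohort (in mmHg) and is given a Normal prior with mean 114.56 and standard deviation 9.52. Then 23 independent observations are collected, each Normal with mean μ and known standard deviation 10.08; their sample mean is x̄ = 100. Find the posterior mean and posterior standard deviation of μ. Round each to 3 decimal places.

With known σ, the Normal prior is conjugate. Weight on the data is w = (n/σ²)/(n/σ² + 1/τ₀²) = 0.226364/(0.226364+0.0110338) = 0.95352.
Posterior mean = w·x̄ + (1−w)·μ₀ = 0.95352·100 + 0.046478·114.56 = 100.677. Posterior variance = 1/(0.226364+0.0110338) = 4.21234, so SD = 2.052.

Posterior mean ≈ 100.677; posterior SD ≈ 2.052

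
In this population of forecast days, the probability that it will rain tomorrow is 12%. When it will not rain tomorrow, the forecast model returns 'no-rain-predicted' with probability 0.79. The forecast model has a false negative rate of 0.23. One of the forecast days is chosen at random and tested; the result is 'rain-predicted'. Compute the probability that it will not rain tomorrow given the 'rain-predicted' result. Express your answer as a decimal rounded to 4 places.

P(¬H | E) ≈ 0.6667

Let H be the event that it will rain tomorrow. P(H) = 0.12, so P(¬H) = 0.88. With E the 'rain-predicted' result, P(E|H) = 0.77 and P(E|¬H) = 0.21.
P(E) = 0.77·0.12 + 0.21·0.88 = 0.092400 + 0.18480 = 0.27720.
By Bayes' theorem, P(H|E) = 0.092400 / 0.27720 = 0.3333. Hence P(¬H|E) = 1 − 0.3333 = 0.6667.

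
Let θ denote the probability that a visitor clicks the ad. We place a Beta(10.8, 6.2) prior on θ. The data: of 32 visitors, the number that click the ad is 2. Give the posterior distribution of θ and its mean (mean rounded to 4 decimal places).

Posterior: Beta(12.8, 36.2); mean ≈ 0.2612

Observing 2 successes and 30 failures updates Beta(10.8, 6.2) by adding the success and failure counts to the two shape parameters: α = 10.8+2 = 12.8, β = 6.2+30 = 36.2.
Posterior mean = α/(α+β) = 12.8/49 = 0.2612.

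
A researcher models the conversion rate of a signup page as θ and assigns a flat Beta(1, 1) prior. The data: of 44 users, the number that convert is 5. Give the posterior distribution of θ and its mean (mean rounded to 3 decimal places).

Posterior: Beta(6, 40); mean ≈ 0.130

Observing 5 successes and 39 failures updates Beta(1, 1) by adding the success and failure counts to the two shape parameters: α = 1+5 = 6, β = 1+39 = 40.
E[θ | data] = 6/(6+40) = 0.130.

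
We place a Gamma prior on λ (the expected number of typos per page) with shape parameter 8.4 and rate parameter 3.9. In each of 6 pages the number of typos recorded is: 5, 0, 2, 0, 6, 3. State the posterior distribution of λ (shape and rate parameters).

Posterior: Gamma(shape=24.4, rate=9.9)

Total count ∑xᵢ = 16 over n = 6 pages.
Gamma is conjugate to the Poisson likelihood: posterior is Gamma(shape = 8.4+16 = 24.4, rate = 3.9+6 = 9.9).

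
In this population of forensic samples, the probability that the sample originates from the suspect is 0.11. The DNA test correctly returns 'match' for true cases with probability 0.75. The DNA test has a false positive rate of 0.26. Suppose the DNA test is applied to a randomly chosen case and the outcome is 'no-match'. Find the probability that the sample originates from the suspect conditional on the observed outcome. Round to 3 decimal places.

P(H | E) ≈ 0.040

Let H be the event that the sample originates from the suspect. P(H) = 0.11, so P(¬H) = 0.89. With E the 'no-match' result, P(E|H) = 0.25 and P(E|¬H) = 0.74.
P(E) = 0.25·0.11 + 0.74·0.89 = 0.027500 + 0.65860 = 0.68610.
By Bayes' theorem, P(H|E) = 0.027500 / 0.68610 = 0.040.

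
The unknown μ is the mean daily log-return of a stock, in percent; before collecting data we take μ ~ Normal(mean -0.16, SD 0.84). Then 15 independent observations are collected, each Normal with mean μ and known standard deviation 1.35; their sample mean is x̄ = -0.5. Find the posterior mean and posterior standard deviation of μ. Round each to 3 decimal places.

Prior precision 1/τ₀² = 1/0.84² = 1.41723; data precision n/σ² = 15/1.35² = 8.23045.
Posterior precision = 1.41723 + 8.23045 = 9.64769, giving posterior SD = 1/√9.64769 = 0.322.
Posterior mean = (1.41723·-0.16 + 8.23045·-0.5) / 9.64769 = -0.450.

Posterior mean ≈ -0.450; posterior SD ≈ 0.322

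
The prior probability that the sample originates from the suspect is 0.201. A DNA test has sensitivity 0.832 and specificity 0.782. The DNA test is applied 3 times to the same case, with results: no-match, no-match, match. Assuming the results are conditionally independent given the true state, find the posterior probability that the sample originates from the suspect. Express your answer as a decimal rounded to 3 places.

With H the event that the sample originates from the suspect, the joint likelihood of the observed sequence is P(data|H) = 0.168·0.168·0.832 = 0.023482 and P(data|¬H) = 0.782·0.782·0.218 = 0.13331.
Bayes: P(H|data) = 0.201·0.023482 / (0.201·0.023482 + 0.799·0.13331) = 0.0047200/0.11124 = 0.0424.

Posterior P(H) ≈ 0.042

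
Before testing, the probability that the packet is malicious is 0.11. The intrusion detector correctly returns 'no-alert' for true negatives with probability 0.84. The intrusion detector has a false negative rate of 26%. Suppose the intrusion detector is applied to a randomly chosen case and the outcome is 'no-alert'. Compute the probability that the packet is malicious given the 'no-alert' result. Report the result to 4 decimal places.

P(H | E) ≈ 0.0368

Write H for 'the packet is malicious'. Prior odds H:¬H = 0.11/0.89 = 0.12360. For the 'no-alert' outcome, the likelihood ratio is 0.26/0.84 = 0.30952.
Posterior odds = 0.12360 × 0.30952 = 0.038256, so P(H|E) = 0.038256/(1+0.038256) = 0.0368.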